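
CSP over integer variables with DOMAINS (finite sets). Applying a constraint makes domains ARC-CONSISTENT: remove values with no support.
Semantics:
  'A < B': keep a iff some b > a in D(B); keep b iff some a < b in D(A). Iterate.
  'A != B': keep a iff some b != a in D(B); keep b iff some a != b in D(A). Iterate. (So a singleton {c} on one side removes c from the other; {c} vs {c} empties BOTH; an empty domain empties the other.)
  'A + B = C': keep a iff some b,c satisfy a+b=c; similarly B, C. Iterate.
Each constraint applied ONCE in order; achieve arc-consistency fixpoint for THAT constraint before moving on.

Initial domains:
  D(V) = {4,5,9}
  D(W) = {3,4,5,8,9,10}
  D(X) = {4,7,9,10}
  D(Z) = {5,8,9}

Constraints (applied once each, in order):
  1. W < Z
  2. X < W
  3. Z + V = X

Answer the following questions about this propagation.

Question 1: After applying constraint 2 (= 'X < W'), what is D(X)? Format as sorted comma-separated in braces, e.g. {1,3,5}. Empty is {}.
Answer: {4,7}

Derivation:
Constraint 1 (W < Z) on D(W)={3,4,5,8,9,10} D(Z)={5,8,9}: W {3,4,5,8,9,10}->{3,4,5,8}
Constraint 2 (X < W) on D(X)={4,7,9,10} D(W)={3,4,5,8}: X {4,7,9,10}->{4,7}; W {3,4,5,8}->{5,8}
So after constraint 2: D(X) = {4,7}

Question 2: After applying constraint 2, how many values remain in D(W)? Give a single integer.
Answer: 2

Derivation:
Constraint 1 (W < Z) on D(W)={3,4,5,8,9,10} D(Z)={5,8,9}: W {3,4,5,8,9,10}->{3,4,5,8}
Constraint 2 (X < W) on D(X)={4,7,9,10} D(W)={3,4,5,8}: X {4,7,9,10}->{4,7}; W {3,4,5,8}->{5,8}
So after constraint 2: D(W)={5,8}, size = 2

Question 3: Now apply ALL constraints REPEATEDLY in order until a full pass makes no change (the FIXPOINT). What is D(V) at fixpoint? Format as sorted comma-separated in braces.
Answer: {}

Derivation:
pass 0 (initial): D(V)={4,5,9}
pass 1: V {4,5,9}->{}; W {3,4,5,8,9,10}->{5,8}; X {4,7,9,10}->{}; Z {5,8,9}->{}
pass 2: W {5,8}->{}
pass 3: no change
Fixpoint after 3 passes: D(V) = {}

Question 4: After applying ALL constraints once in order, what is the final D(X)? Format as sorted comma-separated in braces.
Constraint 1 (W < Z) on D(W)={3,4,5,8,9,10} D(Z)={5,8,9}: W {3,4,5,8,9,10}->{3,4,5,8}
Constraint 2 (X < W) on D(X)={4,7,9,10} D(W)={3,4,5,8}: X {4,7,9,10}->{4,7}; W {3,4,5,8}->{5,8}
Constraint 3 (Z + V = X) on D(Z)={5,8,9} D(V)={4,5,9} D(X)={4,7}: Z {5,8,9}->{}; V {4,5,9}->{}; X {4,7}->{}
So after all 3 constraints: D(X) = {}

Answer: {}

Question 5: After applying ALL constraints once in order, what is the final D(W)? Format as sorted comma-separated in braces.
Constraint 1 (W < Z) on D(W)={3,4,5,8,9,10} D(Z)={5,8,9}: W {3,4,5,8,9,10}->{3,4,5,8}
Constraint 2 (X < W) on D(X)={4,7,9,10} D(W)={3,4,5,8}: X {4,7,9,10}->{4,7}; W {3,4,5,8}->{5,8}
Constraint 3 (Z + V = X) on D(Z)={5,8,9} D(V)={4,5,9} D(X)={4,7}: Z {5,8,9}->{}; V {4,5,9}->{}; X {4,7}->{}
So after all 3 constraints: D(W) = {5,8}

Answer: {5,8}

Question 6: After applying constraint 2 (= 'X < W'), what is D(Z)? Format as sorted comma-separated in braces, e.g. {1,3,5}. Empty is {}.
Answer: {5,8,9}

Derivation:
Constraint 1 (W < Z) on D(W)={3,4,5,8,9,10} D(Z)={5,8,9}: W {3,4,5,8,9,10}->{3,4,5,8}
Constraint 2 (X < W) on D(X)={4,7,9,10} D(W)={3,4,5,8}: X {4,7,9,10}->{4,7}; W {3,4,5,8}->{5,8}
So after constraint 2: D(Z) = {5,8,9}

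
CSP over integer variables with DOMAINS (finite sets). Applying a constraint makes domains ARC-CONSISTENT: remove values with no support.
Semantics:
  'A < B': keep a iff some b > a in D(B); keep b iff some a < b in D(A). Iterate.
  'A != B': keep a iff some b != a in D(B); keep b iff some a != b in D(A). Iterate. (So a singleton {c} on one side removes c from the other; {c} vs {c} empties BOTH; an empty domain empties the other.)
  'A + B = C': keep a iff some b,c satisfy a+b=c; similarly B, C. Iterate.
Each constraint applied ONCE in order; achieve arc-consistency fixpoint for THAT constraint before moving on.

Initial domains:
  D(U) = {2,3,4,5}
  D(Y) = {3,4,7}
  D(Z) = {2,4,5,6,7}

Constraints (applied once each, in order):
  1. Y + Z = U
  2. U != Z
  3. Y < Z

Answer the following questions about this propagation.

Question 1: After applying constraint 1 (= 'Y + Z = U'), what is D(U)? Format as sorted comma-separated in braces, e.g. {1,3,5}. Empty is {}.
Constraint 1 (Y + Z = U) on D(Y)={3,4,7} D(Z)={2,4,5,6,7} D(U)={2,3,4,5}: Y {3,4,7}->{3}; Z {2,4,5,6,7}->{2}; U {2,3,4,5}->{5}
So after constraint 1: D(U) = {5}

Answer: {5}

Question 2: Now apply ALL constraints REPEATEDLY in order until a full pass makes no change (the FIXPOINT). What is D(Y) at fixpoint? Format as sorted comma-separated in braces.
pass 0 (initial): D(Y)={3,4,7}
pass 1: U {2,3,4,5}->{5}; Y {3,4,7}->{}; Z {2,4,5,6,7}->{}
pass 2: U {5}->{}
pass 3: no change
Fixpoint after 3 passes: D(Y) = {}

Answer: {}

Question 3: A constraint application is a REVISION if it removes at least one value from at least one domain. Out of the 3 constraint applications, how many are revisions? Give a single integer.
Constraint 1 (Y + Z = U) on D(Y)={3,4,7} D(Z)={2,4,5,6,7} D(U)={2,3,4,5}: Y {3,4,7}->{3}; Z {2,4,5,6,7}->{2}; U {2,3,4,5}->{5} => REVISION
Constraint 2 (U != Z) on D(U)={5} D(Z)={2}: no change => not a revision
Constraint 3 (Y < Z) on D(Y)={3} D(Z)={2}: Y {3}->{}; Z {2}->{} => REVISION
Total revisions = 2

Answer: 2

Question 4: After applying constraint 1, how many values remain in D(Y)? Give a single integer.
Constraint 1 (Y + Z = U) on D(Y)={3,4,7} D(Z)={2,4,5,6,7} D(U)={2,3,4,5}: Y {3,4,7}->{3}; Z {2,4,5,6,7}->{2}; U {2,3,4,5}->{5}
So after constraint 1: D(Y)={3}, size = 1

Answer: 1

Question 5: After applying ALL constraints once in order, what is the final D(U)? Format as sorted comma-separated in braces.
Answer: {5}

Derivation:
Constraint 1 (Y + Z = U) on D(Y)={3,4,7} D(Z)={2,4,5,6,7} D(U)={2,3,4,5}: Y {3,4,7}->{3}; Z {2,4,5,6,7}->{2}; U {2,3,4,5}->{5}
Constraint 2 (U != Z) on D(U)={5} D(Z)={2}: no change
Constraint 3 (Y < Z) on D(Y)={3} D(Z)={2}: Y {3}->{}; Z {2}->{}
So after all 3 constraints: D(U) = {5}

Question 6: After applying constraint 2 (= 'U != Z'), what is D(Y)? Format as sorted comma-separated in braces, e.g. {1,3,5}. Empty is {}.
Constraint 1 (Y + Z = U) on D(Y)={3,4,7} D(Z)={2,4,5,6,7} D(U)={2,3,4,5}: Y {3,4,7}->{3}; Z {2,4,5,6,7}->{2}; U {2,3,4,5}->{5}
Constraint 2 (U != Z) on D(U)={5} D(Z)={2}: no change
So after constraint 2: D(Y) = {3}

Answer: {3}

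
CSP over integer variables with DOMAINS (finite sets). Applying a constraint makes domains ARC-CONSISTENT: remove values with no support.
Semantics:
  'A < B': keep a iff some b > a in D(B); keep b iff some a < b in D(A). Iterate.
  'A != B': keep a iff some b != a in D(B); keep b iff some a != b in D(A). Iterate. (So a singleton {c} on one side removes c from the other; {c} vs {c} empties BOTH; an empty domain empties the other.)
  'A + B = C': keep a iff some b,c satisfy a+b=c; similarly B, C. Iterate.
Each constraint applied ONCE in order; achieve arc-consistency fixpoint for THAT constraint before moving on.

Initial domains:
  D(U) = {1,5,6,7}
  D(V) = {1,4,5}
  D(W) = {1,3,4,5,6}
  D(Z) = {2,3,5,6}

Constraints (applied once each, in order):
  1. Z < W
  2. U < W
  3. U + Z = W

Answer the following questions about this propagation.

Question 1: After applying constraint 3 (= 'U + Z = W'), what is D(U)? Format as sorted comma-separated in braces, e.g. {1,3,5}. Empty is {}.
Constraint 1 (Z < W) on D(Z)={2,3,5,6} D(W)={1,3,4,5,6}: Z {2,3,5,6}->{2,3,5}; W {1,3,4,5,6}->{3,4,5,6}
Constraint 2 (U < W) on D(U)={1,5,6,7} D(W)={3,4,5,6}: U {1,5,6,7}->{1,5}
Constraint 3 (U + Z = W) on D(U)={1,5} D(Z)={2,3,5} D(W)={3,4,5,6}: U {1,5}->{1}; W {3,4,5,6}->{3,4,6}
So after constraint 3: D(U) = {1}

Answer: {1}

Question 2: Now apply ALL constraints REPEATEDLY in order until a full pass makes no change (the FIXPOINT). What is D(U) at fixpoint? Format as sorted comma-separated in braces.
pass 0 (initial): D(U)={1,5,6,7}
pass 1: U {1,5,6,7}->{1}; W {1,3,4,5,6}->{3,4,6}; Z {2,3,5,6}->{2,3,5}
pass 2: no change
Fixpoint after 2 passes: D(U) = {1}

Answer: {1}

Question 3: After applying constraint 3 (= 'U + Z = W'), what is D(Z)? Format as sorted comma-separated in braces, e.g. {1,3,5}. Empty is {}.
Constraint 1 (Z < W) on D(Z)={2,3,5,6} D(W)={1,3,4,5,6}: Z {2,3,5,6}->{2,3,5}; W {1,3,4,5,6}->{3,4,5,6}
Constraint 2 (U < W) on D(U)={1,5,6,7} D(W)={3,4,5,6}: U {1,5,6,7}->{1,5}
Constraint 3 (U + Z = W) on D(U)={1,5} D(Z)={2,3,5} D(W)={3,4,5,6}: U {1,5}->{1}; W {3,4,5,6}->{3,4,6}
So after constraint 3: D(Z) = {2,3,5}

Answer: {2,3,5}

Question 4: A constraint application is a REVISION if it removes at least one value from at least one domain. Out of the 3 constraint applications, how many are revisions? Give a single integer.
Answer: 3

Derivation:
Constraint 1 (Z < W) on D(Z)={2,3,5,6} D(W)={1,3,4,5,6}: Z {2,3,5,6}->{2,3,5}; W {1,3,4,5,6}->{3,4,5,6} => REVISION
Constraint 2 (U < W) on D(U)={1,5,6,7} D(W)={3,4,5,6}: U {1,5,6,7}->{1,5} => REVISION
Constraint 3 (U + Z = W) on D(U)={1,5} D(Z)={2,3,5} D(W)={3,4,5,6}: U {1,5}->{1}; W {3,4,5,6}->{3,4,6} => REVISION
Total revisions = 3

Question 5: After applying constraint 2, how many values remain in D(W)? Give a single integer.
Answer: 4

Derivation:
Constraint 1 (Z < W) on D(Z)={2,3,5,6} D(W)={1,3,4,5,6}: Z {2,3,5,6}->{2,3,5}; W {1,3,4,5,6}->{3,4,5,6}
Constraint 2 (U < W) on D(U)={1,5,6,7} D(W)={3,4,5,6}: U {1,5,6,7}->{1,5}
So after constraint 2: D(W)={3,4,5,6}, size = 4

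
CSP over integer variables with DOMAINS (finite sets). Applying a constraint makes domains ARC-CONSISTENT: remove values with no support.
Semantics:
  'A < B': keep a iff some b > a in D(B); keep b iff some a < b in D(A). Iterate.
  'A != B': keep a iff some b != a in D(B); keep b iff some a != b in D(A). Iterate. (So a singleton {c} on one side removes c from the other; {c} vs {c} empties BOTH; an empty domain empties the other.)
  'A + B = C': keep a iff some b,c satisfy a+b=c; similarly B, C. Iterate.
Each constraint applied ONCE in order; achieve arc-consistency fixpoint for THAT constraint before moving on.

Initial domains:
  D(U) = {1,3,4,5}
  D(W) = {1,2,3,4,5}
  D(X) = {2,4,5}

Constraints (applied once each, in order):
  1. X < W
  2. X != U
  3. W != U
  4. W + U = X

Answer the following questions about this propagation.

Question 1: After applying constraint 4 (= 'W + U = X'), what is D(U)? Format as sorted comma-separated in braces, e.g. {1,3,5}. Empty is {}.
Constraint 1 (X < W) on D(X)={2,4,5} D(W)={1,2,3,4,5}: X {2,4,5}->{2,4}; W {1,2,3,4,5}->{3,4,5}
Constraint 2 (X != U) on D(X)={2,4} D(U)={1,3,4,5}: no change
Constraint 3 (W != U) on D(W)={3,4,5} D(U)={1,3,4,5}: no change
Constraint 4 (W + U = X) on D(W)={3,4,5} D(U)={1,3,4,5} D(X)={2,4}: W {3,4,5}->{3}; U {1,3,4,5}->{1}; X {2,4}->{4}
So after constraint 4: D(U) = {1}

Answer: {1}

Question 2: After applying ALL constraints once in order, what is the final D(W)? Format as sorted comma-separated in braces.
Answer: {3}

Derivation:
Constraint 1 (X < W) on D(X)={2,4,5} D(W)={1,2,3,4,5}: X {2,4,5}->{2,4}; W {1,2,3,4,5}->{3,4,5}
Constraint 2 (X != U) on D(X)={2,4} D(U)={1,3,4,5}: no change
Constraint 3 (W != U) on D(W)={3,4,5} D(U)={1,3,4,5}: no change
Constraint 4 (W + U = X) on D(W)={3,4,5} D(U)={1,3,4,5} D(X)={2,4}: W {3,4,5}->{3}; U {1,3,4,5}->{1}; X {2,4}->{4}
So after all 4 constraints: D(W) = {3}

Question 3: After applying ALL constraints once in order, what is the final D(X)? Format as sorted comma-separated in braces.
Answer: {4}

Derivation:
Constraint 1 (X < W) on D(X)={2,4,5} D(W)={1,2,3,4,5}: X {2,4,5}->{2,4}; W {1,2,3,4,5}->{3,4,5}
Constraint 2 (X != U) on D(X)={2,4} D(U)={1,3,4,5}: no change
Constraint 3 (W != U) on D(W)={3,4,5} D(U)={1,3,4,5}: no change
Constraint 4 (W + U = X) on D(W)={3,4,5} D(U)={1,3,4,5} D(X)={2,4}: W {3,4,5}->{3}; U {1,3,4,5}->{1}; X {2,4}->{4}
So after all 4 constraints: D(X) = {4}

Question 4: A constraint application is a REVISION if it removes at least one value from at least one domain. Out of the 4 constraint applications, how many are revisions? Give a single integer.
Answer: 2

Derivation:
Constraint 1 (X < W) on D(X)={2,4,5} D(W)={1,2,3,4,5}: X {2,4,5}->{2,4}; W {1,2,3,4,5}->{3,4,5} => REVISION
Constraint 2 (X != U) on D(X)={2,4} D(U)={1,3,4,5}: no change => not a revision
Constraint 3 (W != U) on D(W)={3,4,5} D(U)={1,3,4,5}: no change => not a revision
Constraint 4 (W + U = X) on D(W)={3,4,5} D(U)={1,3,4,5} D(X)={2,4}: W {3,4,5}->{3}; U {1,3,4,5}->{1}; X {2,4}->{4} => REVISION
Total revisions = 2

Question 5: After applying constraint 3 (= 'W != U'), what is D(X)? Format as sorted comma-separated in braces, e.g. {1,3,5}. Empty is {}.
Answer: {2,4}

Derivation:
Constraint 1 (X < W) on D(X)={2,4,5} D(W)={1,2,3,4,5}: X {2,4,5}->{2,4}; W {1,2,3,4,5}->{3,4,5}
Constraint 2 (X != U) on D(X)={2,4} D(U)={1,3,4,5}: no change
Constraint 3 (W != U) on D(W)={3,4,5} D(U)={1,3,4,5}: no change
So after constraint 3: D(X) = {2,4}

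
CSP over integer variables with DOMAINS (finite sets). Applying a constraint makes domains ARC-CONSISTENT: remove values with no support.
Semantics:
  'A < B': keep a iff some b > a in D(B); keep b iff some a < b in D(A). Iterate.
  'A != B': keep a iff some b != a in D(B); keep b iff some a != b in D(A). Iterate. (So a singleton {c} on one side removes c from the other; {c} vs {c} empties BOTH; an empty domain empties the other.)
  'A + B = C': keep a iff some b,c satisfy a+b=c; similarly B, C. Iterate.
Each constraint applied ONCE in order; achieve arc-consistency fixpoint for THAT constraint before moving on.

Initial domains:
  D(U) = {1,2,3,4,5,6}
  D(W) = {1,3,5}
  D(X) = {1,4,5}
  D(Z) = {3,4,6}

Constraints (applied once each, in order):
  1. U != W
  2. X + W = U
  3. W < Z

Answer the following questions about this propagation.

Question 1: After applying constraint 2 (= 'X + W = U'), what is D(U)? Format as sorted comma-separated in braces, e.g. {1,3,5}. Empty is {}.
Answer: {2,4,5,6}

Derivation:
Constraint 1 (U != W) on D(U)={1,2,3,4,5,6} D(W)={1,3,5}: no change
Constraint 2 (X + W = U) on D(X)={1,4,5} D(W)={1,3,5} D(U)={1,2,3,4,5,6}: U {1,2,3,4,5,6}->{2,4,5,6}
So after constraint 2: D(U) = {2,4,5,6}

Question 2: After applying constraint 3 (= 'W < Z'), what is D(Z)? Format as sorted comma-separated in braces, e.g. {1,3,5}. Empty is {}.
Answer: {3,4,6}

Derivation:
Constraint 1 (U != W) on D(U)={1,2,3,4,5,6} D(W)={1,3,5}: no change
Constraint 2 (X + W = U) on D(X)={1,4,5} D(W)={1,3,5} D(U)={1,2,3,4,5,6}: U {1,2,3,4,5,6}->{2,4,5,6}
Constraint 3 (W < Z) on D(W)={1,3,5} D(Z)={3,4,6}: no change
So after constraint 3: D(Z) = {3,4,6}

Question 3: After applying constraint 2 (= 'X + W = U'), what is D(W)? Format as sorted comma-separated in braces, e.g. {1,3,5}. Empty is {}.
Answer: {1,3,5}

Derivation:
Constraint 1 (U != W) on D(U)={1,2,3,4,5,6} D(W)={1,3,5}: no change
Constraint 2 (X + W = U) on D(X)={1,4,5} D(W)={1,3,5} D(U)={1,2,3,4,5,6}: U {1,2,3,4,5,6}->{2,4,5,6}
So after constraint 2: D(W) = {1,3,5}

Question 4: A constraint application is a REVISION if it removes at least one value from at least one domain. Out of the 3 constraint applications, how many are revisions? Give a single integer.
Answer: 1

Derivation:
Constraint 1 (U != W) on D(U)={1,2,3,4,5,6} D(W)={1,3,5}: no change => not a revision
Constraint 2 (X + W = U) on D(X)={1,4,5} D(W)={1,3,5} D(U)={1,2,3,4,5,6}: U {1,2,3,4,5,6}->{2,4,5,6} => REVISION
Constraint 3 (W < Z) on D(W)={1,3,5} D(Z)={3,4,6}: no change => not a revision
Total revisions = 1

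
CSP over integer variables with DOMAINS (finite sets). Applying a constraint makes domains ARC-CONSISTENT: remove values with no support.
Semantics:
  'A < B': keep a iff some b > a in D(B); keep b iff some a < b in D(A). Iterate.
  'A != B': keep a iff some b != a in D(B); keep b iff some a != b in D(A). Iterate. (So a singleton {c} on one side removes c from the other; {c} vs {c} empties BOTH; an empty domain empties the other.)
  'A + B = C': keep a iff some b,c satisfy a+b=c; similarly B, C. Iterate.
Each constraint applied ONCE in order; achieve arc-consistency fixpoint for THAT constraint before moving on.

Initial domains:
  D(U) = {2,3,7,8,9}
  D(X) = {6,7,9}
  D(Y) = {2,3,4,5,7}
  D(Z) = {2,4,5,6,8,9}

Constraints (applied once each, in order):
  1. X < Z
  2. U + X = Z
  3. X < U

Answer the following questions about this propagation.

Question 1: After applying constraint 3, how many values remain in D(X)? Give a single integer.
Constraint 1 (X < Z) on D(X)={6,7,9} D(Z)={2,4,5,6,8,9}: X {6,7,9}->{6,7}; Z {2,4,5,6,8,9}->{8,9}
Constraint 2 (U + X = Z) on D(U)={2,3,7,8,9} D(X)={6,7} D(Z)={8,9}: U {2,3,7,8,9}->{2,3}
Constraint 3 (X < U) on D(X)={6,7} D(U)={2,3}: X {6,7}->{}; U {2,3}->{}
So after constraint 3: D(X)={}, size = 0

Answer: 0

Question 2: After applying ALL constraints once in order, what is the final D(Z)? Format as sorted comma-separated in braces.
Answer: {8,9}

Derivation:
Constraint 1 (X < Z) on D(X)={6,7,9} D(Z)={2,4,5,6,8,9}: X {6,7,9}->{6,7}; Z {2,4,5,6,8,9}->{8,9}
Constraint 2 (U + X = Z) on D(U)={2,3,7,8,9} D(X)={6,7} D(Z)={8,9}: U {2,3,7,8,9}->{2,3}
Constraint 3 (X < U) on D(X)={6,7} D(U)={2,3}: X {6,7}->{}; U {2,3}->{}
So after all 3 constraints: D(Z) = {8,9}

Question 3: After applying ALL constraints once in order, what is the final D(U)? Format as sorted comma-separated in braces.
Answer: {}

Derivation:
Constraint 1 (X < Z) on D(X)={6,7,9} D(Z)={2,4,5,6,8,9}: X {6,7,9}->{6,7}; Z {2,4,5,6,8,9}->{8,9}
Constraint 2 (U + X = Z) on D(U)={2,3,7,8,9} D(X)={6,7} D(Z)={8,9}: U {2,3,7,8,9}->{2,3}
Constraint 3 (X < U) on D(X)={6,7} D(U)={2,3}: X {6,7}->{}; U {2,3}->{}
So after all 3 constraints: D(U) = {}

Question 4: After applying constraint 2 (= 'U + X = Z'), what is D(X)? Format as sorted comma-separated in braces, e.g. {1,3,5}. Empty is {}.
Constraint 1 (X < Z) on D(X)={6,7,9} D(Z)={2,4,5,6,8,9}: X {6,7,9}->{6,7}; Z {2,4,5,6,8,9}->{8,9}
Constraint 2 (U + X = Z) on D(U)={2,3,7,8,9} D(X)={6,7} D(Z)={8,9}: U {2,3,7,8,9}->{2,3}
So after constraint 2: D(X) = {6,7}

Answer: {6,7}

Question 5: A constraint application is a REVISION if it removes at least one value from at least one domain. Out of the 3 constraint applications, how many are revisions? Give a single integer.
Constraint 1 (X < Z) on D(X)={6,7,9} D(Z)={2,4,5,6,8,9}: X {6,7,9}->{6,7}; Z {2,4,5,6,8,9}->{8,9} => REVISION
Constraint 2 (U + X = Z) on D(U)={2,3,7,8,9} D(X)={6,7} D(Z)={8,9}: U {2,3,7,8,9}->{2,3} => REVISION
Constraint 3 (X < U) on D(X)={6,7} D(U)={2,3}: X {6,7}->{}; U {2,3}->{} => REVISION
Total revisions = 3

Answer: 3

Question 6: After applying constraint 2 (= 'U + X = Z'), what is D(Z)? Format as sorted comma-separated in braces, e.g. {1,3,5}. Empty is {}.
Constraint 1 (X < Z) on D(X)={6,7,9} D(Z)={2,4,5,6,8,9}: X {6,7,9}->{6,7}; Z {2,4,5,6,8,9}->{8,9}
Constraint 2 (U + X = Z) on D(U)={2,3,7,8,9} D(X)={6,7} D(Z)={8,9}: U {2,3,7,8,9}->{2,3}
So after constraint 2: D(Z) = {8,9}

Answer: {8,9}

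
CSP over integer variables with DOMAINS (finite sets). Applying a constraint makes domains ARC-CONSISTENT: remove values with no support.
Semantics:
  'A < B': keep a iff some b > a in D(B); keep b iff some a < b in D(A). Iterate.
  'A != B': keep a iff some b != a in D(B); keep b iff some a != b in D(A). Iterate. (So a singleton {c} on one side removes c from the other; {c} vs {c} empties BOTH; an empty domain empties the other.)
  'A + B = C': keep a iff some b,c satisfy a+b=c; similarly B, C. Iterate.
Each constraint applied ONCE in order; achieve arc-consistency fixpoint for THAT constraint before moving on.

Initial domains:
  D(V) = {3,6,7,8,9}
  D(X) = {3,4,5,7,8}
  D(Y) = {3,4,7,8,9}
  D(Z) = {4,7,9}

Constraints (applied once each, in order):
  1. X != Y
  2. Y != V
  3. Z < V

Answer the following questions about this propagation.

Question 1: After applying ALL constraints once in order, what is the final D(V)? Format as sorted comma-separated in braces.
Constraint 1 (X != Y) on D(X)={3,4,5,7,8} D(Y)={3,4,7,8,9}: no change
Constraint 2 (Y != V) on D(Y)={3,4,7,8,9} D(V)={3,6,7,8,9}: no change
Constraint 3 (Z < V) on D(Z)={4,7,9} D(V)={3,6,7,8,9}: Z {4,7,9}->{4,7}; V {3,6,7,8,9}->{6,7,8,9}
So after all 3 constraints: D(V) = {6,7,8,9}

Answer: {6,7,8,9}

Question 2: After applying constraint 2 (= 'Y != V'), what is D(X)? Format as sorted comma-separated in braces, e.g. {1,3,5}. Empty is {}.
Answer: {3,4,5,7,8}

Derivation:
Constraint 1 (X != Y) on D(X)={3,4,5,7,8} D(Y)={3,4,7,8,9}: no change
Constraint 2 (Y != V) on D(Y)={3,4,7,8,9} D(V)={3,6,7,8,9}: no change
So after constraint 2: D(X) = {3,4,5,7,8}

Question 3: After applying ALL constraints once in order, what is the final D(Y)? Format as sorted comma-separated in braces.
Constraint 1 (X != Y) on D(X)={3,4,5,7,8} D(Y)={3,4,7,8,9}: no change
Constraint 2 (Y != V) on D(Y)={3,4,7,8,9} D(V)={3,6,7,8,9}: no change
Constraint 3 (Z < V) on D(Z)={4,7,9} D(V)={3,6,7,8,9}: Z {4,7,9}->{4,7}; V {3,6,7,8,9}->{6,7,8,9}
So after all 3 constraints: D(Y) = {3,4,7,8,9}

Answer: {3,4,7,8,9}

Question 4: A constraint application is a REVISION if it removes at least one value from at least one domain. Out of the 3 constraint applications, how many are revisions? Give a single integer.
Constraint 1 (X != Y) on D(X)={3,4,5,7,8} D(Y)={3,4,7,8,9}: no change => not a revision
Constraint 2 (Y != V) on D(Y)={3,4,7,8,9} D(V)={3,6,7,8,9}: no change => not a revision
Constraint 3 (Z < V) on D(Z)={4,7,9} D(V)={3,6,7,8,9}: Z {4,7,9}->{4,7}; V {3,6,7,8,9}->{6,7,8,9} => REVISION
Total revisions = 1

Answer: 1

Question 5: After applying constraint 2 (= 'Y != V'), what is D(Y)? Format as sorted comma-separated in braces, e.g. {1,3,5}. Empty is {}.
Constraint 1 (X != Y) on D(X)={3,4,5,7,8} D(Y)={3,4,7,8,9}: no change
Constraint 2 (Y != V) on D(Y)={3,4,7,8,9} D(V)={3,6,7,8,9}: no change
So after constraint 2: D(Y) = {3,4,7,8,9}

Answer: {3,4,7,8,9}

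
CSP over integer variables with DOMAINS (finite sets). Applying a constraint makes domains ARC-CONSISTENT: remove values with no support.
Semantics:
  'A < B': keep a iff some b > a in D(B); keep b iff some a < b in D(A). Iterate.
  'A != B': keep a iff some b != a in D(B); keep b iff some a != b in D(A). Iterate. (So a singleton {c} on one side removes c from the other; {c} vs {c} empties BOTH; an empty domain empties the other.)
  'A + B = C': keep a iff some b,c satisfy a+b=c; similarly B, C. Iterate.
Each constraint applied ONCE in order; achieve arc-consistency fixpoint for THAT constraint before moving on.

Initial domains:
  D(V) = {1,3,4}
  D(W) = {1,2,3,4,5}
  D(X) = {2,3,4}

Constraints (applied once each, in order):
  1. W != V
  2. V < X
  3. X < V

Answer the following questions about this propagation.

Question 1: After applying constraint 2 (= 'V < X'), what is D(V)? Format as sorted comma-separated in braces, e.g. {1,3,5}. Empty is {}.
Constraint 1 (W != V) on D(W)={1,2,3,4,5} D(V)={1,3,4}: no change
Constraint 2 (V < X) on D(V)={1,3,4} D(X)={2,3,4}: V {1,3,4}->{1,3}
So after constraint 2: D(V) = {1,3}

Answer: {1,3}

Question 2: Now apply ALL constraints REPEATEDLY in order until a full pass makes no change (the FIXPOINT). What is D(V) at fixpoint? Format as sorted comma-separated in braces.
pass 0 (initial): D(V)={1,3,4}
pass 1: V {1,3,4}->{3}; X {2,3,4}->{2}
pass 2: V {3}->{}; W {1,2,3,4,5}->{1,2,4,5}; X {2}->{}
pass 3: W {1,2,4,5}->{}
pass 4: no change
Fixpoint after 4 passes: D(V) = {}

Answer: {}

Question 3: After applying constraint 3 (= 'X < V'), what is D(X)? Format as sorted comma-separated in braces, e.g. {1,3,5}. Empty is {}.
Answer: {2}

Derivation:
Constraint 1 (W != V) on D(W)={1,2,3,4,5} D(V)={1,3,4}: no change
Constraint 2 (V < X) on D(V)={1,3,4} D(X)={2,3,4}: V {1,3,4}->{1,3}
Constraint 3 (X < V) on D(X)={2,3,4} D(V)={1,3}: X {2,3,4}->{2}; V {1,3}->{3}
So after constraint 3: D(X) = {2}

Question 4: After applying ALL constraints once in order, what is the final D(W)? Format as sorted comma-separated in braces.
Constraint 1 (W != V) on D(W)={1,2,3,4,5} D(V)={1,3,4}: no change
Constraint 2 (V < X) on D(V)={1,3,4} D(X)={2,3,4}: V {1,3,4}->{1,3}
Constraint 3 (X < V) on D(X)={2,3,4} D(V)={1,3}: X {2,3,4}->{2}; V {1,3}->{3}
So after all 3 constraints: D(W) = {1,2,3,4,5}

Answer: {1,2,3,4,5}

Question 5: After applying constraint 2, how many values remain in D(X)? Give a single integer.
Answer: 3

Derivation:
Constraint 1 (W != V) on D(W)={1,2,3,4,5} D(V)={1,3,4}: no change
Constraint 2 (V < X) on D(V)={1,3,4} D(X)={2,3,4}: V {1,3,4}->{1,3}
So after constraint 2: D(X)={2,3,4}, size = 3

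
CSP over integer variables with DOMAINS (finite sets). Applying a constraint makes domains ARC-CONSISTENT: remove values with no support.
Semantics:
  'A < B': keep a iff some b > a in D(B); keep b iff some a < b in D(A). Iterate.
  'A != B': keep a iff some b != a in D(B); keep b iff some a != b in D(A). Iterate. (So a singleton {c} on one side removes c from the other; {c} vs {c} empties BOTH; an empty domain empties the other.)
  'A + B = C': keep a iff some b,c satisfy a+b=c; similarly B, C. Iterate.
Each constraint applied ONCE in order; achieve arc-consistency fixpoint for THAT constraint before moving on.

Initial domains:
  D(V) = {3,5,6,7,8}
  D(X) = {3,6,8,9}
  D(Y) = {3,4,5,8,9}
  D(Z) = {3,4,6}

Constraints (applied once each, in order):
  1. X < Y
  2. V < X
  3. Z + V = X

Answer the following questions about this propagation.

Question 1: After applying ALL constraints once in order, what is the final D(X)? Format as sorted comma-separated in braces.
Constraint 1 (X < Y) on D(X)={3,6,8,9} D(Y)={3,4,5,8,9}: X {3,6,8,9}->{3,6,8}; Y {3,4,5,8,9}->{4,5,8,9}
Constraint 2 (V < X) on D(V)={3,5,6,7,8} D(X)={3,6,8}: V {3,5,6,7,8}->{3,5,6,7}; X {3,6,8}->{6,8}
Constraint 3 (Z + V = X) on D(Z)={3,4,6} D(V)={3,5,6,7} D(X)={6,8}: Z {3,4,6}->{3}; V {3,5,6,7}->{3,5}
So after all 3 constraints: D(X) = {6,8}

Answer: {6,8}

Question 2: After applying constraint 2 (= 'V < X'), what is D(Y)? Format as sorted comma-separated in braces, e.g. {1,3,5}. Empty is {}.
Constraint 1 (X < Y) on D(X)={3,6,8,9} D(Y)={3,4,5,8,9}: X {3,6,8,9}->{3,6,8}; Y {3,4,5,8,9}->{4,5,8,9}
Constraint 2 (V < X) on D(V)={3,5,6,7,8} D(X)={3,6,8}: V {3,5,6,7,8}->{3,5,6,7}; X {3,6,8}->{6,8}
So after constraint 2: D(Y) = {4,5,8,9}

Answer: {4,5,8,9}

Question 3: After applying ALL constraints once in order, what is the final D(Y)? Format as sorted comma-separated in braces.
Constraint 1 (X < Y) on D(X)={3,6,8,9} D(Y)={3,4,5,8,9}: X {3,6,8,9}->{3,6,8}; Y {3,4,5,8,9}->{4,5,8,9}
Constraint 2 (V < X) on D(V)={3,5,6,7,8} D(X)={3,6,8}: V {3,5,6,7,8}->{3,5,6,7}; X {3,6,8}->{6,8}
Constraint 3 (Z + V = X) on D(Z)={3,4,6} D(V)={3,5,6,7} D(X)={6,8}: Z {3,4,6}->{3}; V {3,5,6,7}->{3,5}
So after all 3 constraints: D(Y) = {4,5,8,9}

Answer: {4,5,8,9}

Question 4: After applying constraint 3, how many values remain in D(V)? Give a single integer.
Constraint 1 (X < Y) on D(X)={3,6,8,9} D(Y)={3,4,5,8,9}: X {3,6,8,9}->{3,6,8}; Y {3,4,5,8,9}->{4,5,8,9}
Constraint 2 (V < X) on D(V)={3,5,6,7,8} D(X)={3,6,8}: V {3,5,6,7,8}->{3,5,6,7}; X {3,6,8}->{6,8}
Constraint 3 (Z + V = X) on D(Z)={3,4,6} D(V)={3,5,6,7} D(X)={6,8}: Z {3,4,6}->{3}; V {3,5,6,7}->{3,5}
So after constraint 3: D(V)={3,5}, size = 2

Answer: 2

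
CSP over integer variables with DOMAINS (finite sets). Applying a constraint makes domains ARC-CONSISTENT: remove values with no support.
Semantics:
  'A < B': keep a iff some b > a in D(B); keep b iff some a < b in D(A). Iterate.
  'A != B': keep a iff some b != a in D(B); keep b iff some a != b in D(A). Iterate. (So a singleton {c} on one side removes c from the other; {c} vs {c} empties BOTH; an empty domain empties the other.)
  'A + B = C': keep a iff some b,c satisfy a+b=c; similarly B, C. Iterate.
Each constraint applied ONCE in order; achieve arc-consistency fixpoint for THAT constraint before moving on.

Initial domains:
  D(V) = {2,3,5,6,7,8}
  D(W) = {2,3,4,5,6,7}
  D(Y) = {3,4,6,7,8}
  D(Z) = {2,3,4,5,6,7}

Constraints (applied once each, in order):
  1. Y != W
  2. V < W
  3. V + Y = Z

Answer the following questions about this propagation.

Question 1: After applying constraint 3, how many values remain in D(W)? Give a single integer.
Answer: 5

Derivation:
Constraint 1 (Y != W) on D(Y)={3,4,6,7,8} D(W)={2,3,4,5,6,7}: no change
Constraint 2 (V < W) on D(V)={2,3,5,6,7,8} D(W)={2,3,4,5,6,7}: V {2,3,5,6,7,8}->{2,3,5,6}; W {2,3,4,5,6,7}->{3,4,5,6,7}
Constraint 3 (V + Y = Z) on D(V)={2,3,5,6} D(Y)={3,4,6,7,8} D(Z)={2,3,4,5,6,7}: V {2,3,5,6}->{2,3}; Y {3,4,6,7,8}->{3,4}; Z {2,3,4,5,6,7}->{5,6,7}
So after constraint 3: D(W)={3,4,5,6,7}, size = 5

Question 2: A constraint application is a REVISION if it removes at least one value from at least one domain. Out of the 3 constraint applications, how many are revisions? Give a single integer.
Constraint 1 (Y != W) on D(Y)={3,4,6,7,8} D(W)={2,3,4,5,6,7}: no change => not a revision
Constraint 2 (V < W) on D(V)={2,3,5,6,7,8} D(W)={2,3,4,5,6,7}: V {2,3,5,6,7,8}->{2,3,5,6}; W {2,3,4,5,6,7}->{3,4,5,6,7} => REVISION
Constraint 3 (V + Y = Z) on D(V)={2,3,5,6} D(Y)={3,4,6,7,8} D(Z)={2,3,4,5,6,7}: V {2,3,5,6}->{2,3}; Y {3,4,6,7,8}->{3,4}; Z {2,3,4,5,6,7}->{5,6,7} => REVISION
Total revisions = 2

Answer: 2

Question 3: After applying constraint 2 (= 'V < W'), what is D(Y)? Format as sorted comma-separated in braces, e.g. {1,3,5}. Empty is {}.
Answer: {3,4,6,7,8}

Derivation:
Constraint 1 (Y != W) on D(Y)={3,4,6,7,8} D(W)={2,3,4,5,6,7}: no change
Constraint 2 (V < W) on D(V)={2,3,5,6,7,8} D(W)={2,3,4,5,6,7}: V {2,3,5,6,7,8}->{2,3,5,6}; W {2,3,4,5,6,7}->{3,4,5,6,7}
So after constraint 2: D(Y) = {3,4,6,7,8}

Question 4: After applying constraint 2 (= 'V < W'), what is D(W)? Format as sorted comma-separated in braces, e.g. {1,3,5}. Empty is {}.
Answer: {3,4,5,6,7}

Derivation:
Constraint 1 (Y != W) on D(Y)={3,4,6,7,8} D(W)={2,3,4,5,6,7}: no change
Constraint 2 (V < W) on D(V)={2,3,5,6,7,8} D(W)={2,3,4,5,6,7}: V {2,3,5,6,7,8}->{2,3,5,6}; W {2,3,4,5,6,7}->{3,4,5,6,7}
So after constraint 2: D(W) = {3,4,5,6,7}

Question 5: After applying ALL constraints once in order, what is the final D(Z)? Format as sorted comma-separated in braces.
Constraint 1 (Y != W) on D(Y)={3,4,6,7,8} D(W)={2,3,4,5,6,7}: no change
Constraint 2 (V < W) on D(V)={2,3,5,6,7,8} D(W)={2,3,4,5,6,7}: V {2,3,5,6,7,8}->{2,3,5,6}; W {2,3,4,5,6,7}->{3,4,5,6,7}
Constraint 3 (V + Y = Z) on D(V)={2,3,5,6} D(Y)={3,4,6,7,8} D(Z)={2,3,4,5,6,7}: V {2,3,5,6}->{2,3}; Y {3,4,6,7,8}->{3,4}; Z {2,3,4,5,6,7}->{5,6,7}
So after all 3 constraints: D(Z) = {5,6,7}

Answer: {5,6,7}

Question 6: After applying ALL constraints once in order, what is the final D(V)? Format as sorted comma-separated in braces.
Constraint 1 (Y != W) on D(Y)={3,4,6,7,8} D(W)={2,3,4,5,6,7}: no change
Constraint 2 (V < W) on D(V)={2,3,5,6,7,8} D(W)={2,3,4,5,6,7}: V {2,3,5,6,7,8}->{2,3,5,6}; W {2,3,4,5,6,7}->{3,4,5,6,7}
Constraint 3 (V + Y = Z) on D(V)={2,3,5,6} D(Y)={3,4,6,7,8} D(Z)={2,3,4,5,6,7}: V {2,3,5,6}->{2,3}; Y {3,4,6,7,8}->{3,4}; Z {2,3,4,5,6,7}->{5,6,7}
So after all 3 constraints: D(V) = {2,3}

Answer: {2,3}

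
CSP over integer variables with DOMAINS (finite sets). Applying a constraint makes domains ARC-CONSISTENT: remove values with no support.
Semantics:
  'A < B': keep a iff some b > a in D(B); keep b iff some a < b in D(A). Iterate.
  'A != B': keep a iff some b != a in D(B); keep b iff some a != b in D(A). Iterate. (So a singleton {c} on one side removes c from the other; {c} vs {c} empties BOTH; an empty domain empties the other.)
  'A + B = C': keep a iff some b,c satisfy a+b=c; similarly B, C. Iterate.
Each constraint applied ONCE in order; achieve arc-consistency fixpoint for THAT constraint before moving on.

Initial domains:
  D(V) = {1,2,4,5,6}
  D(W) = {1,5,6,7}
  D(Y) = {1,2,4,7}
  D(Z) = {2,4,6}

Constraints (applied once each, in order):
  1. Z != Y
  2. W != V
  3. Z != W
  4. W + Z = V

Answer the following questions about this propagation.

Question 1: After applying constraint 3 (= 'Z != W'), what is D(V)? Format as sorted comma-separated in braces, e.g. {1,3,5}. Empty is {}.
Constraint 1 (Z != Y) on D(Z)={2,4,6} D(Y)={1,2,4,7}: no change
Constraint 2 (W != V) on D(W)={1,5,6,7} D(V)={1,2,4,5,6}: no change
Constraint 3 (Z != W) on D(Z)={2,4,6} D(W)={1,5,6,7}: no change
So after constraint 3: D(V) = {1,2,4,5,6}

Answer: {1,2,4,5,6}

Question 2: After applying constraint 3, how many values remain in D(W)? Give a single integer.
Answer: 4

Derivation:
Constraint 1 (Z != Y) on D(Z)={2,4,6} D(Y)={1,2,4,7}: no change
Constraint 2 (W != V) on D(W)={1,5,6,7} D(V)={1,2,4,5,6}: no change
Constraint 3 (Z != W) on D(Z)={2,4,6} D(W)={1,5,6,7}: no change
So after constraint 3: D(W)={1,5,6,7}, size = 4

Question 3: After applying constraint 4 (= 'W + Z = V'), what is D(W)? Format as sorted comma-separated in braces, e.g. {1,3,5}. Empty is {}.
Constraint 1 (Z != Y) on D(Z)={2,4,6} D(Y)={1,2,4,7}: no change
Constraint 2 (W != V) on D(W)={1,5,6,7} D(V)={1,2,4,5,6}: no change
Constraint 3 (Z != W) on D(Z)={2,4,6} D(W)={1,5,6,7}: no change
Constraint 4 (W + Z = V) on D(W)={1,5,6,7} D(Z)={2,4,6} D(V)={1,2,4,5,6}: W {1,5,6,7}->{1}; Z {2,4,6}->{4}; V {1,2,4,5,6}->{5}
So after constraint 4: D(W) = {1}

Answer: {1}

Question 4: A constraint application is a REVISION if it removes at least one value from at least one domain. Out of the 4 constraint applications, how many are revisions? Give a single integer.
Answer: 1

Derivation:
Constraint 1 (Z != Y) on D(Z)={2,4,6} D(Y)={1,2,4,7}: no change => not a revision
Constraint 2 (W != V) on D(W)={1,5,6,7} D(V)={1,2,4,5,6}: no change => not a revision
Constraint 3 (Z != W) on D(Z)={2,4,6} D(W)={1,5,6,7}: no change => not a revision
Constraint 4 (W + Z = V) on D(W)={1,5,6,7} D(Z)={2,4,6} D(V)={1,2,4,5,6}: W {1,5,6,7}->{1}; Z {2,4,6}->{4}; V {1,2,4,5,6}->{5} => REVISION
Total revisions = 1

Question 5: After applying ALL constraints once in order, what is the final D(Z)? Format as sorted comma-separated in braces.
Answer: {4}

Derivation:
Constraint 1 (Z != Y) on D(Z)={2,4,6} D(Y)={1,2,4,7}: no change
Constraint 2 (W != V) on D(W)={1,5,6,7} D(V)={1,2,4,5,6}: no change
Constraint 3 (Z != W) on D(Z)={2,4,6} D(W)={1,5,6,7}: no change
Constraint 4 (W + Z = V) on D(W)={1,5,6,7} D(Z)={2,4,6} D(V)={1,2,4,5,6}: W {1,5,6,7}->{1}; Z {2,4,6}->{4}; V {1,2,4,5,6}->{5}
So after all 4 constraints: D(Z) = {4}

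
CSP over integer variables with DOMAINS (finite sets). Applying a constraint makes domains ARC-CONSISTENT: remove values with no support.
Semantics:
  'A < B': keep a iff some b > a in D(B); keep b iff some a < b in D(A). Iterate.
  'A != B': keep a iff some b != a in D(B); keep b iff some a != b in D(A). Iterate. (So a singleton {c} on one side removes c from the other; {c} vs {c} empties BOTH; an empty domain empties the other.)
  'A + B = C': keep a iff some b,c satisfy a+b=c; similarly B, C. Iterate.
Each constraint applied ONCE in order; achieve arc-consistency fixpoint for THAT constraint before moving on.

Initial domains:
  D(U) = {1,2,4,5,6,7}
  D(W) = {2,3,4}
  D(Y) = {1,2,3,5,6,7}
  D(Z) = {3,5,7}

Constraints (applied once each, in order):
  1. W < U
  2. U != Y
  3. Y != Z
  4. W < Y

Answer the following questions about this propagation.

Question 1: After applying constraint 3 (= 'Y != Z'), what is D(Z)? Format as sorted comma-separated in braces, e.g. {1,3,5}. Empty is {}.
Constraint 1 (W < U) on D(W)={2,3,4} D(U)={1,2,4,5,6,7}: U {1,2,4,5,6,7}->{4,5,6,7}
Constraint 2 (U != Y) on D(U)={4,5,6,7} D(Y)={1,2,3,5,6,7}: no change
Constraint 3 (Y != Z) on D(Y)={1,2,3,5,6,7} D(Z)={3,5,7}: no change
So after constraint 3: D(Z) = {3,5,7}

Answer: {3,5,7}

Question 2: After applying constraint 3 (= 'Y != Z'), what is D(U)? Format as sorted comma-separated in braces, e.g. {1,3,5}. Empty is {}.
Answer: {4,5,6,7}

Derivation:
Constraint 1 (W < U) on D(W)={2,3,4} D(U)={1,2,4,5,6,7}: U {1,2,4,5,6,7}->{4,5,6,7}
Constraint 2 (U != Y) on D(U)={4,5,6,7} D(Y)={1,2,3,5,6,7}: no change
Constraint 3 (Y != Z) on D(Y)={1,2,3,5,6,7} D(Z)={3,5,7}: no change
So after constraint 3: D(U) = {4,5,6,7}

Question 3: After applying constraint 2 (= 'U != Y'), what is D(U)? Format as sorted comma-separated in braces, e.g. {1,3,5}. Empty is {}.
Constraint 1 (W < U) on D(W)={2,3,4} D(U)={1,2,4,5,6,7}: U {1,2,4,5,6,7}->{4,5,6,7}
Constraint 2 (U != Y) on D(U)={4,5,6,7} D(Y)={1,2,3,5,6,7}: no change
So after constraint 2: D(U) = {4,5,6,7}

Answer: {4,5,6,7}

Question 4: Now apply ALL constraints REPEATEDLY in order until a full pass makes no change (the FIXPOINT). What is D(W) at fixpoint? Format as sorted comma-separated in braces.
Answer: {2,3,4}

Derivation:
pass 0 (initial): D(W)={2,3,4}
pass 1: U {1,2,4,5,6,7}->{4,5,6,7}; Y {1,2,3,5,6,7}->{3,5,6,7}
pass 2: no change
Fixpoint after 2 passes: D(W) = {2,3,4}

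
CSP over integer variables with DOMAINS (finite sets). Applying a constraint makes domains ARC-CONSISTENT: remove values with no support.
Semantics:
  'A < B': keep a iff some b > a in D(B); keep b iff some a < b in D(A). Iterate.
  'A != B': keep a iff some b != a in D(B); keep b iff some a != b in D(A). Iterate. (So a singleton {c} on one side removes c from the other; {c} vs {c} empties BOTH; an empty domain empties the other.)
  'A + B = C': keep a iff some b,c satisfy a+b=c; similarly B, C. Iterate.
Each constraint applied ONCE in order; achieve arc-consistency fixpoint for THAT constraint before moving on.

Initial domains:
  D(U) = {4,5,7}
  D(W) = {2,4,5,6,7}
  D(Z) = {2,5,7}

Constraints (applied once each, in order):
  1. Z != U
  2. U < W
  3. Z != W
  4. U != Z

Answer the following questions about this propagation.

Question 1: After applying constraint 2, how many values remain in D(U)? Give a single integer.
Answer: 2

Derivation:
Constraint 1 (Z != U) on D(Z)={2,5,7} D(U)={4,5,7}: no change
Constraint 2 (U < W) on D(U)={4,5,7} D(W)={2,4,5,6,7}: U {4,5,7}->{4,5}; W {2,4,5,6,7}->{5,6,7}
So after constraint 2: D(U)={4,5}, size = 2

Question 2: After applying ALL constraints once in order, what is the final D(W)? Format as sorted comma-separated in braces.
Constraint 1 (Z != U) on D(Z)={2,5,7} D(U)={4,5,7}: no change
Constraint 2 (U < W) on D(U)={4,5,7} D(W)={2,4,5,6,7}: U {4,5,7}->{4,5}; W {2,4,5,6,7}->{5,6,7}
Constraint 3 (Z != W) on D(Z)={2,5,7} D(W)={5,6,7}: no change
Constraint 4 (U != Z) on D(U)={4,5} D(Z)={2,5,7}: no change
So after all 4 constraints: D(W) = {5,6,7}

Answer: {5,6,7}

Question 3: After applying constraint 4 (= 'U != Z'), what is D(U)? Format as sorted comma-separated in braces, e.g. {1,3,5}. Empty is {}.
Constraint 1 (Z != U) on D(Z)={2,5,7} D(U)={4,5,7}: no change
Constraint 2 (U < W) on D(U)={4,5,7} D(W)={2,4,5,6,7}: U {4,5,7}->{4,5}; W {2,4,5,6,7}->{5,6,7}
Constraint 3 (Z != W) on D(Z)={2,5,7} D(W)={5,6,7}: no change
Constraint 4 (U != Z) on D(U)={4,5} D(Z)={2,5,7}: no change
So after constraint 4: D(U) = {4,5}

Answer: {4,5}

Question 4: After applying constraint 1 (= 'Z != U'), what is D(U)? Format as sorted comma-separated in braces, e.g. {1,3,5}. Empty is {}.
Constraint 1 (Z != U) on D(Z)={2,5,7} D(U)={4,5,7}: no change
So after constraint 1: D(U) = {4,5,7}

Answer: {4,5,7}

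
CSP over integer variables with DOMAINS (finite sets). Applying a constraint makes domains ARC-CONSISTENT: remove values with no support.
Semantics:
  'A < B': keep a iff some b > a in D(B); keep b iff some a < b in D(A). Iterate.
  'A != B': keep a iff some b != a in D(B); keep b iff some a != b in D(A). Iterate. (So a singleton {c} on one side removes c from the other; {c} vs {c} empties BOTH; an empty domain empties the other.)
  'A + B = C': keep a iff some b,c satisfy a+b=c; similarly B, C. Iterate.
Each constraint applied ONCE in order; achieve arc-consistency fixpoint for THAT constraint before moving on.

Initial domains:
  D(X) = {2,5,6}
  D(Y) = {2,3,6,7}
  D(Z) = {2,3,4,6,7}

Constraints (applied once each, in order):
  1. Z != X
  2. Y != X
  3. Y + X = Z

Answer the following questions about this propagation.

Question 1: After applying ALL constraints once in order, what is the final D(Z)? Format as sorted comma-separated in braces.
Constraint 1 (Z != X) on D(Z)={2,3,4,6,7} D(X)={2,5,6}: no change
Constraint 2 (Y != X) on D(Y)={2,3,6,7} D(X)={2,5,6}: no change
Constraint 3 (Y + X = Z) on D(Y)={2,3,6,7} D(X)={2,5,6} D(Z)={2,3,4,6,7}: Y {2,3,6,7}->{2}; X {2,5,6}->{2,5}; Z {2,3,4,6,7}->{4,7}
So after all 3 constraints: D(Z) = {4,7}

Answer: {4,7}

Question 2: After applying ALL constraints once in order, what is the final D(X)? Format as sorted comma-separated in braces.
Constraint 1 (Z != X) on D(Z)={2,3,4,6,7} D(X)={2,5,6}: no change
Constraint 2 (Y != X) on D(Y)={2,3,6,7} D(X)={2,5,6}: no change
Constraint 3 (Y + X = Z) on D(Y)={2,3,6,7} D(X)={2,5,6} D(Z)={2,3,4,6,7}: Y {2,3,6,7}->{2}; X {2,5,6}->{2,5}; Z {2,3,4,6,7}->{4,7}
So after all 3 constraints: D(X) = {2,5}

Answer: {2,5}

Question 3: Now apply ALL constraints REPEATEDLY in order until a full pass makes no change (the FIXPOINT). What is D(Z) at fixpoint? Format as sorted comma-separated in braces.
Answer: {7}

Derivation:
pass 0 (initial): D(Z)={2,3,4,6,7}
pass 1: X {2,5,6}->{2,5}; Y {2,3,6,7}->{2}; Z {2,3,4,6,7}->{4,7}
pass 2: X {2,5}->{5}; Z {4,7}->{7}
pass 3: no change
Fixpoint after 3 passes: D(Z) = {7}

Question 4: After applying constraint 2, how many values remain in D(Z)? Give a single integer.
Answer: 5

Derivation:
Constraint 1 (Z != X) on D(Z)={2,3,4,6,7} D(X)={2,5,6}: no change
Constraint 2 (Y != X) on D(Y)={2,3,6,7} D(X)={2,5,6}: no change
So after constraint 2: D(Z)={2,3,4,6,7}, size = 5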